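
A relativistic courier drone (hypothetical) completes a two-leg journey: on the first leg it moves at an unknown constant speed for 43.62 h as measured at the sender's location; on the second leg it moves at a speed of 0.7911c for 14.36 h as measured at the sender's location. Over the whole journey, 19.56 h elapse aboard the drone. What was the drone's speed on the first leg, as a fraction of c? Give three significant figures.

β = 0.969

Leg 1: speed unknown; τ_1 = 43.62/γ_1.
Leg 2: γ = 1/√(1 − 0.7911²) = 1/√0.3742 = 1.635; τ_2 = 14.36/1.635 = 8.784 h.
Total proper time: τ_1 + 8.784 = 19.56, so τ_1 = 19.56 − 8.784 = 10.78 h.
γ_1 = 43.62/10.78 = 4.048; β = √(1 − 1/γ²) = √0.9390.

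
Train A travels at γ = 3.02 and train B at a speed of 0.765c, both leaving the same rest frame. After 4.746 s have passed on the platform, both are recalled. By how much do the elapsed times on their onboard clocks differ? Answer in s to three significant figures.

|τ_A − τ_B| = 1.49 s

A: γ = 3.02; τ_A = 4.746/3.020 = 1.572 s.
B: γ = 1/√(1 − 0.765²) = 1/√0.4148 = 1.553; τ_B = 4.746/1.553 = 3.057 s.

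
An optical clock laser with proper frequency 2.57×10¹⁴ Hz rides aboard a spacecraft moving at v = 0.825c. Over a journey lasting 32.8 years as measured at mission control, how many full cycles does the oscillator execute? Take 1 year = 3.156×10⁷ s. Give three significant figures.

γ = 1/√(1 − 0.825²) = 1/√0.3194 = 1.769
The oscillator's own cycle count is N = f × τ where τ is the proper time aboard the spacecraft. τ = Δt/γ = 32.8/1.769 = 18.54 years = 5.850×10⁸ s.
N = 2.57×10¹⁴ × 5.850×10⁸ = 1.503×10²³.

N = 1.50×10²³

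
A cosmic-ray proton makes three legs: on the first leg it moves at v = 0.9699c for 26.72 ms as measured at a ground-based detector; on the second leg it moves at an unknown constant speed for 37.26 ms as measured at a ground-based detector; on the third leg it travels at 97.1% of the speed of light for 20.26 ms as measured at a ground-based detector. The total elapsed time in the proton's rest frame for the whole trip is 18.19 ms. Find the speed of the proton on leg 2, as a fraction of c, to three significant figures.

β = 0.983

Leg 1: γ = 1/√(1 − 0.9699²) = 1/√0.05929 = 4.107; τ_1 = 26.72/4.107 = 6.506 ms.
Leg 2: speed unknown; τ_2 = 37.26/γ_2.
Leg 3: β = 0.971; γ = 1/√(1 − 0.971²) = 1/√0.05716 = 4.183; τ_3 = 20.26/4.183 = 4.844 ms.
Total proper time: 6.506 + τ_2 + 4.844 = 18.19, so τ_2 = 18.19 − 11.35 = 6.840 ms.
γ_2 = 37.26/6.840 = 5.448; β = √(1 − 1/γ²) = √0.9663.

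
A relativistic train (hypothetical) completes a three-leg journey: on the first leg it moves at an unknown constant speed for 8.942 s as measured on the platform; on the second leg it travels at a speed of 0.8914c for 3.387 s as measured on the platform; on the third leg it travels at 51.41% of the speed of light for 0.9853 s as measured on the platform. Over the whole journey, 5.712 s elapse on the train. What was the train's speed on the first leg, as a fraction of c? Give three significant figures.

β = 0.928

Leg 1: speed unknown; τ_1 = 8.942/γ_1.
Leg 2: γ = 1/√(1 − 0.8914²) = 1/√0.2054 = 2.206; τ_2 = 3.387/2.206 = 1.535 s.
Leg 3: β = 0.5141; γ = 1/√(1 − 0.5141²) = 1/√0.7357 = 1.166; τ_3 = 0.9853/1.166 = 0.8451 s.
Total proper time: τ_1 + 1.535 + 0.8451 = 5.712, so τ_1 = 5.712 − 2.380 = 3.332 s.
γ_1 = 8.942/3.332 = 2.684; β = √(1 − 1/γ²) = √0.8612.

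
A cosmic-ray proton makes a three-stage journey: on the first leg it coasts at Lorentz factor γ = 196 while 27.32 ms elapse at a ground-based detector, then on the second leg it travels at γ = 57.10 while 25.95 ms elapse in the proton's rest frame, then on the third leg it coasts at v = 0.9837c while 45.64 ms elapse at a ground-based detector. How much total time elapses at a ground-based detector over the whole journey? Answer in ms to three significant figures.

Leg 1: 27.32 ms is already measured at a ground-based detector.
Leg 2: γ = 57.10; Δt_2 = 57.10 × 25.95 = 1482 ms.
Leg 3: 45.64 ms is already measured at a ground-based detector.
Total: 27.32 + 1482 + 45.64 ms.

Δt = 1550 ms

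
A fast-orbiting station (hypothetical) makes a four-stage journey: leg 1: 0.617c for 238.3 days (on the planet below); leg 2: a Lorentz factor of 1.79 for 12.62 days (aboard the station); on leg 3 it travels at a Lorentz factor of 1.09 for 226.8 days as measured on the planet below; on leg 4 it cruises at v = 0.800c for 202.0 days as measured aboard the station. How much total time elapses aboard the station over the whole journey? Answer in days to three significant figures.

τ = 610 days

Leg 1: γ = 1/√(1 − 0.617²) = 1/√0.6193 = 1.271; τ_1 = 238.3/1.271 = 187.5 days.
Leg 2: 12.62 days is already measured aboard the station.
Leg 3: γ = 1.09; τ_3 = 226.8/1.090 = 208.1 days.
Leg 4: 202.0 days is already measured aboard the station.
Total: 187.5 + 12.62 + 208.1 + 202.0 days.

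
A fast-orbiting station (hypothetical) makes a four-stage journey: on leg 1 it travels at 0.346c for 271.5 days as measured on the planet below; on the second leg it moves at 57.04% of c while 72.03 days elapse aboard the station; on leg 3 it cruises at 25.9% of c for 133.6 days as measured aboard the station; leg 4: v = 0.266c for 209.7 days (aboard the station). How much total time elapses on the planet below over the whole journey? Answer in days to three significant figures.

Δt = 715 days

Leg 1: 271.5 days is already measured on the planet below.
Leg 2: β = 0.5704; γ = 1/√(1 − 0.5704²) = 1/√0.6746 = 1.217; Δt_2 = 1.217 × 72.03 = 87.70 days.
Leg 3: β = 0.259; γ = 1/√(1 − 0.259²) = 1/√0.9329 = 1.035; Δt_3 = 1.035 × 133.6 = 138.3 days.
Leg 4: γ = 1/√(1 − 0.266²) = 1/√0.9292 = 1.037; Δt_4 = 1.037 × 209.7 = 217.5 days.
Total: 271.5 + 87.70 + 138.3 + 217.5 days.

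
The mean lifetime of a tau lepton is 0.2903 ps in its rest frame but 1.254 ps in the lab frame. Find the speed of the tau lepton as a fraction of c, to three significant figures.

β = 0.973

γ = Δt/τ₀ = 1.254/0.2903 = 4.320
β = √(1 − 1/γ²) = √(1 − 0.05359) = √0.9464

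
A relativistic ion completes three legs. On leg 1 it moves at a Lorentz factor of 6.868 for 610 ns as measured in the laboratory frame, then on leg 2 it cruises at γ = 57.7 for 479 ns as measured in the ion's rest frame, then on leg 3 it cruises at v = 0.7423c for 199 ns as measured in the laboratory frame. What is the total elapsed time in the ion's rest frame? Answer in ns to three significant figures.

Leg 1: γ = 6.868; τ_1 = 610/6.868 = 88.82 ns.
Leg 2: 479 ns is already measured in the ion's rest frame.
Leg 3: γ = 1/√(1 − 0.7423²) = 1/√0.4490 = 1.492; τ_3 = 199/1.492 = 133.3 ns.
Total: 88.82 + 479.0 + 133.3 ns.

τ = 701 ns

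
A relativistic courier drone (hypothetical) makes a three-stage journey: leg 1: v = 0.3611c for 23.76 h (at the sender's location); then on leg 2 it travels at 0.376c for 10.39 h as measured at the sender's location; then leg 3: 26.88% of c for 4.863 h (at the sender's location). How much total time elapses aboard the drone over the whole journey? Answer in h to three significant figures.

τ = 36.5 h

Leg 1: γ = 1/√(1 − 0.3611²) = 1/√0.8696 = 1.072; τ_1 = 23.76/1.072 = 22.16 h.
Leg 2: γ = 1/√(1 − 0.376²) = 1/√0.8586 = 1.079; τ_2 = 10.39/1.079 = 9.628 h.
Leg 3: β = 0.2688; γ = 1/√(1 − 0.2688²) = 1/√0.9277 = 1.038; τ_3 = 4.863/1.038 = 4.684 h.
Total: 22.16 + 9.628 + 4.684 h.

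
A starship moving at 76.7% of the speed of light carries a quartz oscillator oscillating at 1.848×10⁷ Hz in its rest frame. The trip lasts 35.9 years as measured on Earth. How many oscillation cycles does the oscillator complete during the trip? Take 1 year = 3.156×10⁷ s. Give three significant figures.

N = 1.34×10¹⁶

β = 0.767; γ = 1/√(1 − 0.767²) = 1/√0.4117 = 1.558
The oscillator's own cycle count is N = f × τ where τ is the proper time on the ship. τ = Δt/γ = 35.9/1.558 = 23.04 years = 7.270×10⁸ s.
N = 1.848×10⁷ × 7.270×10⁸ = 1.343×10¹⁶.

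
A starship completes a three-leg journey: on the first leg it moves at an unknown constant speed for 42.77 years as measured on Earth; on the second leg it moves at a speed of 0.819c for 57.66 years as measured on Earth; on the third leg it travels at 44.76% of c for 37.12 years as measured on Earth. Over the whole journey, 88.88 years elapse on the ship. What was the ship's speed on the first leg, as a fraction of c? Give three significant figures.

β = 0.849

Leg 1: speed unknown; τ_1 = 42.77/γ_1.
Leg 2: γ = 1/√(1 − 0.819²) = 1/√0.3292 = 1.743; τ_2 = 57.66/1.743 = 33.08 years.
Leg 3: β = 0.4476; γ = 1/√(1 − 0.4476²) = 1/√0.7997 = 1.118; τ_3 = 37.12/1.118 = 33.19 years.
Total proper time: τ_1 + 33.08 + 33.19 = 88.88, so τ_1 = 88.88 − 66.28 = 22.60 years.
γ_1 = 42.77/22.60 = 1.892; β = √(1 − 1/γ²) = √0.7208.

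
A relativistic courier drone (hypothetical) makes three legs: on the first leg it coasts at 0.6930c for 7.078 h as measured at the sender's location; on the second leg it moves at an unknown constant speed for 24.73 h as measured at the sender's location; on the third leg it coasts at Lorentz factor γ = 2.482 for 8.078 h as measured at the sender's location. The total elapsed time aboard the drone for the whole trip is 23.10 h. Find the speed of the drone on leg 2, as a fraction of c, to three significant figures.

Leg 1: γ = 1/√(1 − 0.6930²) = 1/√0.5198 = 1.387; τ_1 = 7.078/1.387 = 5.103 h.
Leg 2: speed unknown; τ_2 = 24.73/γ_2.
Leg 3: γ = 2.482; τ_3 = 8.078/2.482 = 3.255 h.
Total proper time: 5.103 + τ_2 + 3.255 = 23.10, so τ_2 = 23.10 − 8.357 = 14.74 h.
γ_2 = 24.73/14.74 = 1.677; β = √(1 − 1/γ²) = √0.6446.

β = 0.803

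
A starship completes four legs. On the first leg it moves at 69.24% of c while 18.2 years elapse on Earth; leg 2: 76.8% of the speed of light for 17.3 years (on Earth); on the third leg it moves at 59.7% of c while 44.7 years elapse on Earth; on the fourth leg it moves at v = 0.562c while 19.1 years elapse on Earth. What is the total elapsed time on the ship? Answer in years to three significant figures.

τ = 75.9 years

Leg 1: β = 0.6924; γ = 1/√(1 − 0.6924²) = 1/√0.5206 = 1.386; τ_1 = 18.2/1.386 = 13.13 years.
Leg 2: β = 0.768; γ = 1/√(1 − 0.768²) = 1/√0.4102 = 1.561; τ_2 = 17.3/1.561 = 11.08 years.
Leg 3: β = 0.597; γ = 1/√(1 − 0.597²) = 1/√0.6436 = 1.247; τ_3 = 44.7/1.247 = 35.86 years.
Leg 4: γ = 1/√(1 − 0.562²) = 1/√0.6842 = 1.209; τ_4 = 19.1/1.209 = 15.80 years.
Total: 13.13 + 11.08 + 35.86 + 15.80 years.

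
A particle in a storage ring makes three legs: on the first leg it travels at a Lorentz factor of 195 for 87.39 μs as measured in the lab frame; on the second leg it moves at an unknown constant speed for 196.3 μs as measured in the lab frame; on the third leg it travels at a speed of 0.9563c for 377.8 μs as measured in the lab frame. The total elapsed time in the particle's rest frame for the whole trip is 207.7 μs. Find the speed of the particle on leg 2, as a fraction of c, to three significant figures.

Leg 1: γ = 195; τ_1 = 87.39/195.0 = 0.4482 μs.
Leg 2: speed unknown; τ_2 = 196.3/γ_2.
Leg 3: γ = 1/√(1 − 0.9563²) = 1/√0.08549 = 3.420; τ_3 = 377.8/3.420 = 110.5 μs.
Total proper time: 0.4482 + τ_2 + 110.5 = 207.7, so τ_2 = 207.7 − 110.9 = 96.79 μs.
γ_2 = 196.3/96.79 = 2.028; β = √(1 − 1/γ²) = √0.7569.

β = 0.870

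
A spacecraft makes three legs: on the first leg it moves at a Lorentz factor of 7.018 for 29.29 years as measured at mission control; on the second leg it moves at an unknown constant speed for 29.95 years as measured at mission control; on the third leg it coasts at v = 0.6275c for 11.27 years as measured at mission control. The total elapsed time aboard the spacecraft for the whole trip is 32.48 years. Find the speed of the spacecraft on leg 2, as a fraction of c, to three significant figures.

β = 0.758

Leg 1: γ = 7.018; τ_1 = 29.29/7.018 = 4.174 years.
Leg 2: speed unknown; τ_2 = 29.95/γ_2.
Leg 3: γ = 1/√(1 − 0.6275²) = 1/√0.6062 = 1.284; τ_3 = 11.27/1.284 = 8.775 years.
Total proper time: 4.174 + τ_2 + 8.775 = 32.48, so τ_2 = 32.48 − 12.95 = 19.53 years.
γ_2 = 29.95/19.53 = 1.533; β = √(1 − 1/γ²) = √0.5747.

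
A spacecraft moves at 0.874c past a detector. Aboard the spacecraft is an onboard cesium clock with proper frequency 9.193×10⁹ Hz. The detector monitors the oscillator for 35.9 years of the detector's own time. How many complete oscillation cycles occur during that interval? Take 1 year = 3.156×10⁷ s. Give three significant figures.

N = 5.06×10¹⁸

γ = 1/√(1 − 0.874²) = 1/√0.2361 = 2.058
During 35.9 years of lab time, the oscillator's proper time advances by τ = Δt/γ = 35.9/2.058 = 17.44 years = 5.506×10⁸ s.
N = f × τ = 9.193×10⁹ × 5.506×10⁸ = 5.061×10¹⁸.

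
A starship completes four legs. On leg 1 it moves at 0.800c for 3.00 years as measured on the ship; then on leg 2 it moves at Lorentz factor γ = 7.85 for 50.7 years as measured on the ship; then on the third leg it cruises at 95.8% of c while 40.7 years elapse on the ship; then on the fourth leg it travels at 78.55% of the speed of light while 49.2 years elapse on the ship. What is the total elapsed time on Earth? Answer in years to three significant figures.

Δt = 624 years

Leg 1: γ = 1/√(1 − 0.800²) = 5/3 ≈ 1.667; Δt_1 = 1.667 × 3.00 = 5.000 years.
Leg 2: γ = 7.85; Δt_2 = 7.850 × 50.7 = 398.0 years.
Leg 3: β = 0.958; γ = 1/√(1 − 0.958²) = 1/√0.08224 = 3.487; Δt_3 = 3.487 × 40.7 = 141.9 years.
Leg 4: β = 0.7855; γ = 1/√(1 − 0.7855²) = 1/√0.3830 = 1.616; Δt_4 = 1.616 × 49.2 = 79.50 years.
Total: 5.000 + 398.0 + 141.9 + 79.50 years.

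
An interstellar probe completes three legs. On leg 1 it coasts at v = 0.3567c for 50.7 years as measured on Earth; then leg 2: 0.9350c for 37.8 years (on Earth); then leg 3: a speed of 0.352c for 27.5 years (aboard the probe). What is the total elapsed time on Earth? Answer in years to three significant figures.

Δt = 118 years

Leg 1: 50.7 years is already measured on Earth.
Leg 2: 37.8 years is already measured on Earth.
Leg 3: γ = 1/√(1 − 0.352²) = 1/√0.8761 = 1.068; Δt_3 = 1.068 × 27.5 = 29.38 years.
Total: 50.70 + 37.80 + 29.38 years.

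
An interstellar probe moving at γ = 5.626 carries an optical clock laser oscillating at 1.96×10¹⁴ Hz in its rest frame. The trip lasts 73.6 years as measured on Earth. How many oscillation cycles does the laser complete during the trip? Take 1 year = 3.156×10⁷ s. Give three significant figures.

N = 8.09×10²²

γ = 5.626
The oscillator's own cycle count is N = f × τ where τ is the proper time aboard the probe. τ = Δt/γ = 73.6/5.626 = 13.08 years = 4.129×10⁸ s.
N = 1.96×10¹⁴ × 4.129×10⁸ = 8.092×10²².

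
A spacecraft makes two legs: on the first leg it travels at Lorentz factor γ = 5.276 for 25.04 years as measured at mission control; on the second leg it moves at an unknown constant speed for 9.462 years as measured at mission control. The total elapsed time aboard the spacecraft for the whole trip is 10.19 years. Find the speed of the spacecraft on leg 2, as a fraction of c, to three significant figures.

β = 0.818

Leg 1: γ = 5.276; τ_1 = 25.04/5.276 = 4.746 years.
Leg 2: speed unknown; τ_2 = 9.462/γ_2.
Total proper time: 4.746 + τ_2 = 10.19, so τ_2 = 10.19 − 4.746 = 5.444 years.
γ_2 = 9.462/5.444 = 1.738; β = √(1 − 1/γ²) = √0.6690.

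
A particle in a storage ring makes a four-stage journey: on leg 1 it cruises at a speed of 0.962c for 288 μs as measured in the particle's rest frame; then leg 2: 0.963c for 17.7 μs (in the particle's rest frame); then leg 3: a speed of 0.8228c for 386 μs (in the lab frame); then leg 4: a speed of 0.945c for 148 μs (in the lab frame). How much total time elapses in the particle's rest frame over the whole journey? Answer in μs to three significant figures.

Leg 1: 288 μs is already measured in the particle's rest frame.
Leg 2: 17.7 μs is already measured in the particle's rest frame.
Leg 3: γ = 1/√(1 − 0.8228²) = 1/√0.3230 = 1.760; τ_3 = 386/1.760 = 219.4 μs.
Leg 4: γ = 1/√(1 − 0.945²) = 1/√0.1070 = 3.057; τ_4 = 148/3.057 = 48.41 μs.
Total: 288.0 + 17.70 + 219.4 + 48.41 μs.

τ = 573 μs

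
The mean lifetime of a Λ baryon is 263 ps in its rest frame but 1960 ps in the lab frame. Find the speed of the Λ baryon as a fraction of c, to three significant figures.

γ = Δt/τ₀ = 1960/263 = 7.452
β = √(1 − 1/γ²) = √(1 − 0.01801) = √0.9820

v = 0.991c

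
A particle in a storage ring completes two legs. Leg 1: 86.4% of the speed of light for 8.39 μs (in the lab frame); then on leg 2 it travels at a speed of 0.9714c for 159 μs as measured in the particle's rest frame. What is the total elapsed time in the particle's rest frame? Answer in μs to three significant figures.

Leg 1: β = 0.864; γ = 1/√(1 − 0.864²) = 1/√0.2535 = 1.986; τ_1 = 8.39/1.986 = 4.224 μs.
Leg 2: 159 μs is already measured in the particle's rest frame.
Total: 4.224 + 159.0 μs.

τ = 163 μs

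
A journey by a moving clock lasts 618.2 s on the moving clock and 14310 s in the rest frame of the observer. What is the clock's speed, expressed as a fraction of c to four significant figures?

v = 0.9991c

The proper time is measured on the moving clock (both events occur at the clock's location); Δt is measured in the rest frame of the observer. γ = Δt/τ = 14310/618.2 = 23.15.
β = √(1 − 1/γ²) = √(1 − 0.001866) = √0.9981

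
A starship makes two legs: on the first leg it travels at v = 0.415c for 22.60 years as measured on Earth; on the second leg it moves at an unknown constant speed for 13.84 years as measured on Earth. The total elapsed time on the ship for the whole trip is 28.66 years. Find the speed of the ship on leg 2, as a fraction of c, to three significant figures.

Leg 1: γ = 1/√(1 − 0.415²) = 1/√0.8278 = 1.099; τ_1 = 22.60/1.099 = 20.56 years.
Leg 2: speed unknown; τ_2 = 13.84/γ_2.
Total proper time: 20.56 + τ_2 = 28.66, so τ_2 = 28.66 − 20.56 = 8.098 years.
γ_2 = 13.84/8.098 = 1.709; β = √(1 − 1/γ²) = √0.6576.

β = 0.811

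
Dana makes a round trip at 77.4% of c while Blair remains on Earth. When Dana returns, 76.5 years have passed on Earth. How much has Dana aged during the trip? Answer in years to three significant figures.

τ = 48.4 years

β = 0.774; γ = 1/√(1 − 0.774²) = 1/√0.4009 = 1.579
Dana's clock measures proper time along the trip: τ = Δt/γ = 76.5/1.579 years.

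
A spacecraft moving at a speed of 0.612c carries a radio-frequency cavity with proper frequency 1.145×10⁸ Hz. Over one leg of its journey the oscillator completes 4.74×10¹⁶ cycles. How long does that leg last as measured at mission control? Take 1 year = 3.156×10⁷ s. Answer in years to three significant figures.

Δt = 16.6 years

γ = 1/√(1 − 0.612²) = 1/√0.6255 = 1.264
Proper time for N cycles: τ = N/f = 4.74×10¹⁶/(1.145×10⁸) = 4.140×10⁸ s = 13.12 years.
Lab-frame duration Δt = γτ = 1.264 × 13.12 = 16.59 years.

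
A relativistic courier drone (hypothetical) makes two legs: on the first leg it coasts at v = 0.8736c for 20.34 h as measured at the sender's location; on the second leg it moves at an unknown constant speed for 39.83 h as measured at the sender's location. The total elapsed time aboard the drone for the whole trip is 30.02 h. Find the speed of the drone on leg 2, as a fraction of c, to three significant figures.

β = 0.863

Leg 1: γ = 1/√(1 − 0.8736²) = 1/√0.2368 = 2.055; τ_1 = 20.34/2.055 = 9.898 h.
Leg 2: speed unknown; τ_2 = 39.83/γ_2.
Total proper time: 9.898 + τ_2 = 30.02, so τ_2 = 30.02 − 9.898 = 20.12 h.
γ_2 = 39.83/20.12 = 1.979; β = √(1 − 1/γ²) = √0.7448.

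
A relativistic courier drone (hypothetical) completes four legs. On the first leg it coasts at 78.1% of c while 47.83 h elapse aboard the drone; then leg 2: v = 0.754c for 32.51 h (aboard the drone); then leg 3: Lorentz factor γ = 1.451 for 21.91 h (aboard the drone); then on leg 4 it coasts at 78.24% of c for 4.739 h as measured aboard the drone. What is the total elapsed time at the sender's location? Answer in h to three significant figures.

Δt = 165 h

Leg 1: β = 0.781; γ = 1/√(1 − 0.781²) = 1/√0.3900 = 1.601; Δt_1 = 1.601 × 47.83 = 76.59 h.
Leg 2: γ = 1/√(1 − 0.754²) = 1/√0.4315 = 1.522; Δt_2 = 1.522 × 32.51 = 49.49 h.
Leg 3: γ = 1.451; Δt_3 = 1.451 × 21.91 = 31.79 h.
Leg 4: β = 0.7824; γ = 1/√(1 − 0.7824²) = 1/√0.3879 = 1.606; Δt_4 = 1.606 × 4.739 = 7.609 h.
Total: 76.59 + 49.49 + 31.79 + 7.609 h.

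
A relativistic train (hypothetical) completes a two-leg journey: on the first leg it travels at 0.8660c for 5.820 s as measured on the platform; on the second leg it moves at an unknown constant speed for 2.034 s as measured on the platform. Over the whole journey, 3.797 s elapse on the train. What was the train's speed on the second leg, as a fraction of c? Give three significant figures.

Leg 1: γ = 1/√(1 − 0.8660²) = 1/√0.2500 = 2.000; τ_1 = 5.820/2.000 = 2.910 s.
Leg 2: speed unknown; τ_2 = 2.034/γ_2.
Total proper time: 2.910 + τ_2 = 3.797, so τ_2 = 3.797 − 2.910 = 0.8867 s.
γ_2 = 2.034/0.8867 = 2.294; β = √(1 − 1/γ²) = √0.8099.

β = 0.900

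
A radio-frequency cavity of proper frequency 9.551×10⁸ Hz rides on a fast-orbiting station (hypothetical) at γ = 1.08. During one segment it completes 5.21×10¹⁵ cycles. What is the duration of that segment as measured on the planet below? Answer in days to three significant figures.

Δt = 68.2 days

γ = 1.08
Proper time for N cycles: τ = N/f = 5.21×10¹⁵/(9.551×10⁸) = 5.455×10⁶ s = 63.14 days.
Lab-frame duration Δt = γτ = 1.080 × 63.14 = 68.19 days.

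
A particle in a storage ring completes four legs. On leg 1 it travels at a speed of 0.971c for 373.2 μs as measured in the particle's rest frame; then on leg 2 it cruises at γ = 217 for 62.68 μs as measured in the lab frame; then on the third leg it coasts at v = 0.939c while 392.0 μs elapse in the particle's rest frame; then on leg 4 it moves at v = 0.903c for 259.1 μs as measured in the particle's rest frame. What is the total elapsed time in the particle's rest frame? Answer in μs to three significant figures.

Leg 1: 373.2 μs is already measured in the particle's rest frame.
Leg 2: γ = 217; τ_2 = 62.68/217.0 = 0.2888 μs.
Leg 3: 392.0 μs is already measured in the particle's rest frame.
Leg 4: 259.1 μs is already measured in the particle's rest frame.
Total: 373.2 + 0.2888 + 392.0 + 259.1 μs.

τ = 1020 μs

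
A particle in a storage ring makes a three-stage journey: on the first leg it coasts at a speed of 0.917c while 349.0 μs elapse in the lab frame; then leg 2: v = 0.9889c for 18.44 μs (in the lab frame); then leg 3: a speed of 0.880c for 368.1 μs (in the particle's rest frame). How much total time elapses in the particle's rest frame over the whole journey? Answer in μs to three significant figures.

Leg 1: γ = 1/√(1 − 0.917²) = 1/√0.1591 = 2.507; τ_1 = 349.0/2.507 = 139.2 μs.
Leg 2: γ = 1/√(1 − 0.9889²) = 1/√0.02208 = 6.730; τ_2 = 18.44/6.730 = 2.740 μs.
Leg 3: 368.1 μs is already measured in the particle's rest frame.
Total: 139.2 + 2.740 + 368.1 μs.

τ = 510 μs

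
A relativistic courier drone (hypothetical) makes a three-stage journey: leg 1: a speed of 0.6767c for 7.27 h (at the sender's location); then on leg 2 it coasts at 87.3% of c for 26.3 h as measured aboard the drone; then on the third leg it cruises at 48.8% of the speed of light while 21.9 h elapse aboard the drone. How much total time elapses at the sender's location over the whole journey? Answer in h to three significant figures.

Δt = 86.3 h

Leg 1: 7.27 h is already measured at the sender's location.
Leg 2: β = 0.873; γ = 1/√(1 − 0.873²) = 1/√0.2379 = 2.050; Δt_2 = 2.050 × 26.3 = 53.92 h.
Leg 3: β = 0.488; γ = 1/√(1 − 0.488²) = 1/√0.7619 = 1.146; Δt_3 = 1.146 × 21.9 = 25.09 h.
Total: 7.270 + 53.92 + 25.09 h.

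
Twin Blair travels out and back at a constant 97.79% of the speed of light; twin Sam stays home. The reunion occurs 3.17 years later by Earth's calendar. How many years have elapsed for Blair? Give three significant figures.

τ = 0.663 years

β = 0.9779; γ = 1/√(1 − 0.9779²) = 1/√0.04371 = 4.783
Blair's clock measures proper time along the trip: τ = Δt/γ = 3.17/4.783 years.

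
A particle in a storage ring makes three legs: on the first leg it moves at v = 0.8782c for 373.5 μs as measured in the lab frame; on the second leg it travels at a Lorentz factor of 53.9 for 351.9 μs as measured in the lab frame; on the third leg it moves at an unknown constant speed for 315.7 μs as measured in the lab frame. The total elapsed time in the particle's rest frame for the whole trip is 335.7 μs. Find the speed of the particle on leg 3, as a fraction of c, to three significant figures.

β = 0.879

Leg 1: γ = 1/√(1 − 0.8782²) = 1/√0.2288 = 2.091; τ_1 = 373.5/2.091 = 178.6 μs.
Leg 2: γ = 53.9; τ_2 = 351.9/53.90 = 6.529 μs.
Leg 3: speed unknown; τ_3 = 315.7/γ_3.
Total proper time: 178.6 + 6.529 + τ_3 = 335.7, so τ_3 = 335.7 − 185.2 = 150.5 μs.
γ_3 = 315.7/150.5 = 2.097; β = √(1 − 1/γ²) = √0.7727.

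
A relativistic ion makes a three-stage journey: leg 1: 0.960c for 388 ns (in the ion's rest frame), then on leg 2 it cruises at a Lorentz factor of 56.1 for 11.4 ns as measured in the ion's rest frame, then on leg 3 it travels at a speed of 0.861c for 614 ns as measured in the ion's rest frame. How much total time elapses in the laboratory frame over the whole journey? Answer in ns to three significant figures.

Leg 1: γ = 1/√(1 − 0.960²) = 25/7 ≈ 3.571; Δt_1 = 3.571 × 388 = 1386 ns.
Leg 2: γ = 56.1; Δt_2 = 56.10 × 11.4 = 639.5 ns.
Leg 3: γ = 1/√(1 − 0.861²) = 1/√0.2587 = 1.966; Δt_3 = 1.966 × 614 = 1207 ns.
Total: 1386 + 639.5 + 1207 ns.

Δt = 3230 ns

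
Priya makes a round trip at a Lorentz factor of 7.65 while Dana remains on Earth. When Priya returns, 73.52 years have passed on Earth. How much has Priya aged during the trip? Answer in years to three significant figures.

τ = 9.61 years

γ = 7.65
Priya's clock measures proper time along the trip: τ = Δt/γ = 73.52/7.650 years.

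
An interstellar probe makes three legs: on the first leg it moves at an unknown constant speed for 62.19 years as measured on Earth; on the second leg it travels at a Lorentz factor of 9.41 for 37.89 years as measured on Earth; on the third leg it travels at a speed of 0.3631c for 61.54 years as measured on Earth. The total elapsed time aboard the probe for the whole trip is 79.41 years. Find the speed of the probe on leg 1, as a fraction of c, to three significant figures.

β = 0.957

Leg 1: speed unknown; τ_1 = 62.19/γ_1.
Leg 2: γ = 9.41; τ_2 = 37.89/9.410 = 4.027 years.
Leg 3: γ = 1/√(1 − 0.3631²) = 1/√0.8682 = 1.073; τ_3 = 61.54/1.073 = 57.34 years.
Total proper time: τ_1 + 4.027 + 57.34 = 79.41, so τ_1 = 79.41 − 61.37 = 18.04 years.
γ_1 = 62.19/18.04 = 3.447; β = √(1 − 1/γ²) = √0.9158.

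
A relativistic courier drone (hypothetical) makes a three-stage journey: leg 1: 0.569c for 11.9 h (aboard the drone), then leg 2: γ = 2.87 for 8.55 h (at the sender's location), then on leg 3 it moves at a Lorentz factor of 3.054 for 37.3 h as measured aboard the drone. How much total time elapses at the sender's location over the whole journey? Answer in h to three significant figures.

Leg 1: γ = 1/√(1 − 0.569²) = 1/√0.6762 = 1.216; Δt_1 = 1.216 × 11.9 = 14.47 h.
Leg 2: 8.55 h is already measured at the sender's location.
Leg 3: γ = 3.054; Δt_3 = 3.054 × 37.3 = 113.9 h.
Total: 14.47 + 8.550 + 113.9 h.

Δt = 137 h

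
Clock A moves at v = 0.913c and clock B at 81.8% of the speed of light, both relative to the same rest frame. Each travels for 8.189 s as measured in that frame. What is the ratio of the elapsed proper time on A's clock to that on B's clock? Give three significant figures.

A: γ = 1/√(1 − 0.913²) = 1/√0.1664 = 2.451. B: β = 0.818; γ = 1/√(1 − 0.818²) = 1/√0.3309 = 1.738.
τ_A/τ_B = γ_B/γ_A = 1.738/2.451 = 0.7092, so τ_A/τ_B = 0.7092.

τ_A/τ_B = 0.709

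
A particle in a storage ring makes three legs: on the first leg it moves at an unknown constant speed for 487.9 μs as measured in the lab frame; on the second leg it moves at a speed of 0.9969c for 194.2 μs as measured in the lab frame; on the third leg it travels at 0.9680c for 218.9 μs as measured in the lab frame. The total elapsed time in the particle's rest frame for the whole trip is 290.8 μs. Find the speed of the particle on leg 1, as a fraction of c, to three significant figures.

Leg 1: speed unknown; τ_1 = 487.9/γ_1.
Leg 2: γ = 1/√(1 − 0.9969²) = 1/√0.006190 = 12.71; τ_2 = 194.2/12.71 = 15.28 μs.
Leg 3: γ = 1/√(1 − 0.9680²) = 1/√0.06298 = 3.985; τ_3 = 218.9/3.985 = 54.93 μs.
Total proper time: τ_1 + 15.28 + 54.93 = 290.8, so τ_1 = 290.8 − 70.21 = 220.6 μs.
γ_1 = 487.9/220.6 = 2.212; β = √(1 − 1/γ²) = √0.7956.

β = 0.892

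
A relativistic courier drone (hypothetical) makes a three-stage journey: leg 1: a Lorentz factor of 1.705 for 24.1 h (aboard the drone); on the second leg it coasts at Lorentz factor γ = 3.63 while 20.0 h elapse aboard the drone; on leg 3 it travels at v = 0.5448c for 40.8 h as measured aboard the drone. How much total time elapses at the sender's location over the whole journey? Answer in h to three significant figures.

Leg 1: γ = 1.705; Δt_1 = 1.705 × 24.1 = 41.09 h.
Leg 2: γ = 3.63; Δt_2 = 3.630 × 20.0 = 72.60 h.
Leg 3: γ = 1/√(1 − 0.5448²) = 1/√0.7032 = 1.193; Δt_3 = 1.193 × 40.8 = 48.65 h.
Total: 41.09 + 72.60 + 48.65 h.

Δt = 162 h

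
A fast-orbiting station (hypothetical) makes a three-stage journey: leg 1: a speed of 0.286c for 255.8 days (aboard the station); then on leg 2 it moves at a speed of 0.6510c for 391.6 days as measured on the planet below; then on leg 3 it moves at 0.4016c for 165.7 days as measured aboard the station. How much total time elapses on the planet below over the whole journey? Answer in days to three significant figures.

Δt = 839 days

Leg 1: γ = 1/√(1 − 0.286²) = 1/√0.9182 = 1.044; Δt_1 = 1.044 × 255.8 = 267.0 days.
Leg 2: 391.6 days is already measured on the planet below.
Leg 3: γ = 1/√(1 − 0.4016²) = 1/√0.8387 = 1.092; Δt_3 = 1.092 × 165.7 = 180.9 days.
Total: 267.0 + 391.6 + 180.9 days.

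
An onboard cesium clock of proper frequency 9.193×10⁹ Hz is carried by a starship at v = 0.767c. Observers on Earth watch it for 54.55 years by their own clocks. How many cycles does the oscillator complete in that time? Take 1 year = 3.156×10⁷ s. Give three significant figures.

N = 1.02×10¹⁹

γ = 1/√(1 − 0.767²) = 1/√0.4117 = 1.558
During 54.55 years of lab time, the oscillator's proper time advances by τ = Δt/γ = 54.55/1.558 = 35.00 years = 1.105×10⁹ s.
N = f × τ = 9.193×10⁹ × 1.105×10⁹ = 1.016×10¹⁹.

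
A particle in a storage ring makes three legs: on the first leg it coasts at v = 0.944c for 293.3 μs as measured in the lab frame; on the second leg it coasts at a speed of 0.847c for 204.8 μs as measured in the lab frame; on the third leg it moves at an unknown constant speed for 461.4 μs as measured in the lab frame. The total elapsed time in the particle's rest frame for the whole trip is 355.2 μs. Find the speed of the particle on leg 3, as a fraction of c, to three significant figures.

β = 0.946

Leg 1: γ = 1/√(1 − 0.944²) = 1/√0.1089 = 3.031; τ_1 = 293.3/3.031 = 96.77 μs.
Leg 2: γ = 1/√(1 − 0.847²) = 1/√0.2826 = 1.881; τ_2 = 204.8/1.881 = 108.9 μs.
Leg 3: speed unknown; τ_3 = 461.4/γ_3.
Total proper time: 96.77 + 108.9 + τ_3 = 355.2, so τ_3 = 355.2 − 205.6 = 149.6 μs.
γ_3 = 461.4/149.6 = 3.085; β = √(1 − 1/γ²) = √0.8949.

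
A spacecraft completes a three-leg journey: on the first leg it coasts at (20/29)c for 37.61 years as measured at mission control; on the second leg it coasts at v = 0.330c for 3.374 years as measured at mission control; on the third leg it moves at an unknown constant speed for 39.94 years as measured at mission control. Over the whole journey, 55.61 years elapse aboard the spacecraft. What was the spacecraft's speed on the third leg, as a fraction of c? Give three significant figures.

β = 0.776

Leg 1: γ = 1/√(1 − (20/29)²) = 29/21 ≈ 1.381; τ_1 = 37.61/1.381 = 27.23 years.
Leg 2: γ = 1/√(1 − 0.330²) = 1/√0.8911 = 1.059; τ_2 = 3.374/1.059 = 3.185 years.
Leg 3: speed unknown; τ_3 = 39.94/γ_3.
Total proper time: 27.23 + 3.185 + τ_3 = 55.61, so τ_3 = 55.61 − 30.42 = 25.19 years.
γ_3 = 39.94/25.19 = 1.586; β = √(1 − 1/γ²) = √0.6022.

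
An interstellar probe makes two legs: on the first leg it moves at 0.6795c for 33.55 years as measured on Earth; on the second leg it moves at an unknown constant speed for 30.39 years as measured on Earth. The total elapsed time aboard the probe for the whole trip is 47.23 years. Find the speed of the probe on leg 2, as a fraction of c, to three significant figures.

Leg 1: γ = 1/√(1 − 0.6795²) = 1/√0.5383 = 1.363; τ_1 = 33.55/1.363 = 24.61 years.
Leg 2: speed unknown; τ_2 = 30.39/γ_2.
Total proper time: 24.61 + τ_2 = 47.23, so τ_2 = 47.23 − 24.61 = 22.62 years.
γ_2 = 30.39/22.62 = 1.344; β = √(1 − 1/γ²) = √0.4462.

β = 0.668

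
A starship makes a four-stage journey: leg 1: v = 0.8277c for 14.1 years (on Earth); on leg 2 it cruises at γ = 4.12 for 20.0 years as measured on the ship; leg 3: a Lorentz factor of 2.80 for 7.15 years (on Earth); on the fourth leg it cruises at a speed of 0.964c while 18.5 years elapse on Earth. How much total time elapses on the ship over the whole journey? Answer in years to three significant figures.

τ = 35.4 years

Leg 1: γ = 1/√(1 − 0.8277²) = 1/√0.3149 = 1.782; τ_1 = 14.1/1.782 = 7.913 years.
Leg 2: 20.0 years is already measured on the ship.
Leg 3: γ = 2.80; τ_3 = 7.15/2.800 = 2.554 years.
Leg 4: γ = 1/√(1 − 0.964²) = 1/√0.07070 = 3.761; τ_4 = 18.5/3.761 = 4.919 years.
Total: 7.913 + 20.00 + 2.554 + 4.919 years.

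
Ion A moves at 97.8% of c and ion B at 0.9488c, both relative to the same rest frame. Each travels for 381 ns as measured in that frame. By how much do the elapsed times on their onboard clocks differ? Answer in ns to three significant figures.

A: β = 0.978; γ = 1/√(1 − 0.978²) = 1/√0.04352 = 4.794; τ_A = 381/4.794 = 79.48 ns.
B: γ = 1/√(1 − 0.9488²) = 1/√0.09978 = 3.166; τ_B = 381/3.166 = 120.3 ns.

|τ_A − τ_B| = 40.9 ns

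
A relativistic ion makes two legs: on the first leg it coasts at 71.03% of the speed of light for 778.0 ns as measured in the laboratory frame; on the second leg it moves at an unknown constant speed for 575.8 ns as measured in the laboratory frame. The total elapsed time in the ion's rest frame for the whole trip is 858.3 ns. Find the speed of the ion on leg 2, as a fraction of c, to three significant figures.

Leg 1: β = 0.7103; γ = 1/√(1 − 0.7103²) = 1/√0.4955 = 1.421; τ_1 = 778.0/1.421 = 547.6 ns.
Leg 2: speed unknown; τ_2 = 575.8/γ_2.
Total proper time: 547.6 + τ_2 = 858.3, so τ_2 = 858.3 − 547.6 = 310.7 ns.
γ_2 = 575.8/310.7 = 1.853; β = √(1 − 1/γ²) = √0.7089.

β = 0.842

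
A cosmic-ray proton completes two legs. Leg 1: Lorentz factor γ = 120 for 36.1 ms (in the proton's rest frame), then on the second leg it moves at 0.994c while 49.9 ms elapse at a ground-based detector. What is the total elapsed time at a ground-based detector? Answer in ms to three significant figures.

Δt = 4380 ms

Leg 1: γ = 120; Δt_1 = 120.0 × 36.1 = 4332 ms.
Leg 2: 49.9 ms is already measured at a ground-based detector.
Total: 4332 + 49.90 ms.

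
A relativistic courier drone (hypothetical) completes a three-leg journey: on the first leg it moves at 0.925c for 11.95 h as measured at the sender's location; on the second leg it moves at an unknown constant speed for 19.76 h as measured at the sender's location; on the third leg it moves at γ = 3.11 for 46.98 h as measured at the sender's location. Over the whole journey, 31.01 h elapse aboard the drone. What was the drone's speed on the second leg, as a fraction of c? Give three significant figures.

β = 0.818

Leg 1: γ = 1/√(1 − 0.925²) = 1/√0.1444 = 2.632; τ_1 = 11.95/2.632 = 4.541 h.
Leg 2: speed unknown; τ_2 = 19.76/γ_2.
Leg 3: γ = 3.11; τ_3 = 46.98/3.110 = 15.11 h.
Total proper time: 4.541 + τ_2 + 15.11 = 31.01, so τ_2 = 31.01 − 19.65 = 11.36 h.
γ_2 = 19.76/11.36 = 1.739; β = √(1 − 1/γ²) = √0.6693.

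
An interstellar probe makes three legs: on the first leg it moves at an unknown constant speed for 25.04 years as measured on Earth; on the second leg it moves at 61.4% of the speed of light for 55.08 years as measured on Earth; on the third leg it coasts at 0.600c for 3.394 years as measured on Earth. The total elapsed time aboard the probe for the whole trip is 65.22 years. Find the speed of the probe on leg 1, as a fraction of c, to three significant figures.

Leg 1: speed unknown; τ_1 = 25.04/γ_1.
Leg 2: β = 0.614; γ = 1/√(1 − 0.614²) = 1/√0.6230 = 1.267; τ_2 = 55.08/1.267 = 43.47 years.
Leg 3: γ = 1/√(1 − 0.600²) = 5/4 = 1.250; τ_3 = 3.394/1.250 = 2.715 years.
Total proper time: τ_1 + 43.47 + 2.715 = 65.22, so τ_1 = 65.22 − 46.19 = 19.03 years.
γ_1 = 25.04/19.03 = 1.316; β = √(1 − 1/γ²) = √0.4224.

β = 0.650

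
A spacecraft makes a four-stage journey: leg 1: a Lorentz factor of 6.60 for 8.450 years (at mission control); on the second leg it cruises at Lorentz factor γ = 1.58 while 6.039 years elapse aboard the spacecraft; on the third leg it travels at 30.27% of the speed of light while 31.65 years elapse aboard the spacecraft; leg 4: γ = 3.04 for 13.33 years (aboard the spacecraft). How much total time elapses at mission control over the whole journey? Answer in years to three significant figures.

Leg 1: 8.450 years is already measured at mission control.
Leg 2: γ = 1.58; Δt_2 = 1.580 × 6.039 = 9.542 years.
Leg 3: β = 0.3027; γ = 1/√(1 − 0.3027²) = 1/√0.9084 = 1.049; Δt_3 = 1.049 × 31.65 = 33.21 years.
Leg 4: γ = 3.04; Δt_4 = 3.040 × 13.33 = 40.52 years.
Total: 8.450 + 9.542 + 33.21 + 40.52 years.

Δt = 91.7 years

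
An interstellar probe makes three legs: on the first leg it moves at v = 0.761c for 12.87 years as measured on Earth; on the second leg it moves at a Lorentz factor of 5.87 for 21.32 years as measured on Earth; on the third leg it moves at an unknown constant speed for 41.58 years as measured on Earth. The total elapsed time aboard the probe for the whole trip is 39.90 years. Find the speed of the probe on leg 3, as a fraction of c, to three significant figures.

Leg 1: γ = 1/√(1 − 0.761²) = 1/√0.4209 = 1.541; τ_1 = 12.87/1.541 = 8.349 years.
Leg 2: γ = 5.87; τ_2 = 21.32/5.870 = 3.632 years.
Leg 3: speed unknown; τ_3 = 41.58/γ_3.
Total proper time: 8.349 + 3.632 + τ_3 = 39.90, so τ_3 = 39.90 − 11.98 = 27.92 years.
γ_3 = 41.58/27.92 = 1.489; β = √(1 − 1/γ²) = √0.5492.

β = 0.741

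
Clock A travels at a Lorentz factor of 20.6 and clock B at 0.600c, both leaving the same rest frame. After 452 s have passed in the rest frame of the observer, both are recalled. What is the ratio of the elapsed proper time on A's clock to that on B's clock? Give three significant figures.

τ_A/τ_B = 0.0607

A: γ = 20.6. B: γ = 1/√(1 − 0.600²) = 5/4 = 1.250.
τ_A/τ_B = γ_B/γ_A = 1.250/20.60 = 0.06068, so τ_A/τ_B = 0.06068.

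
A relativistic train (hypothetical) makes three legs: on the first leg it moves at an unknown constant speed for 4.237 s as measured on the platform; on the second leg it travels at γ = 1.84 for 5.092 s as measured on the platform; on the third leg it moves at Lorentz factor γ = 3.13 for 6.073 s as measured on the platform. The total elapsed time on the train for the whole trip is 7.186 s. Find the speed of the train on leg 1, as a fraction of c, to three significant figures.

β = 0.811

Leg 1: speed unknown; τ_1 = 4.237/γ_1.
Leg 2: γ = 1.84; τ_2 = 5.092/1.840 = 2.767 s.
Leg 3: γ = 3.13; τ_3 = 6.073/3.130 = 1.940 s.
Total proper time: τ_1 + 2.767 + 1.940 = 7.186, so τ_1 = 7.186 − 4.708 = 2.478 s.
γ_1 = 4.237/2.478 = 1.710; β = √(1 − 1/γ²) = √0.6579.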